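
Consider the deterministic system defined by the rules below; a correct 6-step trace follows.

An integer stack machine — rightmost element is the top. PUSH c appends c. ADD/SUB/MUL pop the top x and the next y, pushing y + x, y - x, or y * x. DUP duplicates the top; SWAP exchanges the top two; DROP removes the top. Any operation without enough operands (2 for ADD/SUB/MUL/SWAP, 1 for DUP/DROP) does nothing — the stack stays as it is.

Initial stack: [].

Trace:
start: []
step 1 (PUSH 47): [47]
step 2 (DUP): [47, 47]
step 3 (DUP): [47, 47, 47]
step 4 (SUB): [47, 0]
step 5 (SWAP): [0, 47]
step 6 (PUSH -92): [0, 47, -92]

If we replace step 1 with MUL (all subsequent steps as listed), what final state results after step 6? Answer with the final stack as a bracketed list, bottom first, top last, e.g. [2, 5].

(re-executing from step 1 with the substitution; state before step 1: [])
step 1 (MUL): []
step 2 (DUP): []
step 3 (DUP): []
step 4 (SUB): []
step 5 (SWAP): []
step 6 (PUSH -92): [-92]

[-92]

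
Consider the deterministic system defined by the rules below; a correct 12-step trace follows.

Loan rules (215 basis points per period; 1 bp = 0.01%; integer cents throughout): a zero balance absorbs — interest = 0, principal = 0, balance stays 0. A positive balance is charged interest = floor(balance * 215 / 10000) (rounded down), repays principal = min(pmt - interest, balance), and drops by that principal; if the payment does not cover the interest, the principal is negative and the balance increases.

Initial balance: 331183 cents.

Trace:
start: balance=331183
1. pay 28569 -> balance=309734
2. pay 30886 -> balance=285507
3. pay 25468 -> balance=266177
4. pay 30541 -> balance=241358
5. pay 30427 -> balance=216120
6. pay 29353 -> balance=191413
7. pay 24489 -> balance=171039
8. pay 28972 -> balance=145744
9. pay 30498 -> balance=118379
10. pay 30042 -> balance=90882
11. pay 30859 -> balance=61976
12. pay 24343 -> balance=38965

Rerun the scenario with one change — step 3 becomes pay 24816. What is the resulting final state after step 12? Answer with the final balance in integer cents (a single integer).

(re-executing from step 3 with the substitution; state before step 3: balance=285507)
3. pay 24816 -> balance=266829
4. pay 30541 -> balance=242024
5. pay 30427 -> balance=216800
6. pay 29353 -> balance=192108
7. pay 24489 -> balance=171749
8. pay 28972 -> balance=146469
9. pay 30498 -> balance=119120
10. pay 30042 -> balance=91639
11. pay 30859 -> balance=62750
12. pay 24343 -> balance=39756

39756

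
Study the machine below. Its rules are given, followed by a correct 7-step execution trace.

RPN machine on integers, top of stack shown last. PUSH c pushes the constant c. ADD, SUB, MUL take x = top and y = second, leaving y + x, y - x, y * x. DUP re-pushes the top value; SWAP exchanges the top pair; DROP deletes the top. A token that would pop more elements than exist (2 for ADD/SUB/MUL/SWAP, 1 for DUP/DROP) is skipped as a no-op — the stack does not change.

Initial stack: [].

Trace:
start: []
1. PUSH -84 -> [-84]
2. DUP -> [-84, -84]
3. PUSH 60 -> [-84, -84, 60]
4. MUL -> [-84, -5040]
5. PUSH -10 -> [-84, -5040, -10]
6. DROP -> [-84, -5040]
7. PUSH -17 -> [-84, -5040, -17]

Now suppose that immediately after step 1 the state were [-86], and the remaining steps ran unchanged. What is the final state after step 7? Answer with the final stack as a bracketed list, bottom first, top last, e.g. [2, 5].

[-86, -5160, -17]

state after step 1 := [-86]
2. DUP -> [-86, -86]
3. PUSH 60 -> [-86, -86, 60]
4. MUL -> [-86, -5160]
5. PUSH -10 -> [-86, -5160, -10]
6. DROP -> [-86, -5160]
7. PUSH -17 -> [-86, -5160, -17]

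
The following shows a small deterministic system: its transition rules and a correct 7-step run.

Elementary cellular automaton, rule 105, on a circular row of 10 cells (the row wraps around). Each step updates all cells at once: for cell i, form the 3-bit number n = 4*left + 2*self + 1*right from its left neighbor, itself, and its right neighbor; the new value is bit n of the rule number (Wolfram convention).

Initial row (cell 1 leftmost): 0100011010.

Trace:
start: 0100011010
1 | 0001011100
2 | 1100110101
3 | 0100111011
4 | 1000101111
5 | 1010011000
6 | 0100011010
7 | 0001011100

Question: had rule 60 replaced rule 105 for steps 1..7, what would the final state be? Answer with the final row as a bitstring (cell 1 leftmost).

(re-executing steps 1..7 under rule 60; state before step 1: 0100011010)
1 | 0110010111
2 | 1101011100
3 | 1011110010
4 | 1110001011
5 | 0001001110
6 | 0001101001
7 | 1001011101

1001011101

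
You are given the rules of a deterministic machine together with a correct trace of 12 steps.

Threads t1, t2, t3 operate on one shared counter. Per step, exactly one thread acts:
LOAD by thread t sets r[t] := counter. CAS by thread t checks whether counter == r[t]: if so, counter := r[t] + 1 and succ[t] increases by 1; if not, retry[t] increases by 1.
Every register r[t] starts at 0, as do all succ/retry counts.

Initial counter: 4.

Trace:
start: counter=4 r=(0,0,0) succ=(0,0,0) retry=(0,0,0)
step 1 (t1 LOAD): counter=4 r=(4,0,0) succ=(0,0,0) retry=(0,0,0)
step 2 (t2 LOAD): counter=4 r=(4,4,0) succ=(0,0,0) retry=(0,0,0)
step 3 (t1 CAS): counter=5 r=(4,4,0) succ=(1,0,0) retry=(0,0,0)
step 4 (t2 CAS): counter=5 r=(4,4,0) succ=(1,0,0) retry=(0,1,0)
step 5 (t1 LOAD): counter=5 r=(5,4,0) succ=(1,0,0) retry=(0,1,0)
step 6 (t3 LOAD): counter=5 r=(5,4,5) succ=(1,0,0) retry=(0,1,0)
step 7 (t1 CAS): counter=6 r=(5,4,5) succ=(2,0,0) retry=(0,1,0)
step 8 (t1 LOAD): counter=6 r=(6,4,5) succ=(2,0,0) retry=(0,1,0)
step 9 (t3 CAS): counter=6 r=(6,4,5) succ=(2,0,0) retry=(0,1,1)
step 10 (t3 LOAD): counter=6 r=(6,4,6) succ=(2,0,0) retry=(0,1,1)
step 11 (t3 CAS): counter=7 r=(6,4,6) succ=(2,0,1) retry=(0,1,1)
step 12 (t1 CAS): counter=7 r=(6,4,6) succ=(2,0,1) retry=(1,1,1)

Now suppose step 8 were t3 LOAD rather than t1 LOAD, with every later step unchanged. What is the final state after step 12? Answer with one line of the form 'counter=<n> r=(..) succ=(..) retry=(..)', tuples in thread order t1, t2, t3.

(re-executing from step 8 with the substitution; state before step 8: counter=6 r=(5,4,5) succ=(2,0,0) retry=(0,1,0))
step 8 (t3 LOAD): counter=6 r=(5,4,6) succ=(2,0,0) retry=(0,1,0)
step 9 (t3 CAS): counter=7 r=(5,4,6) succ=(2,0,1) retry=(0,1,0)
step 10 (t3 LOAD): counter=7 r=(5,4,7) succ=(2,0,1) retry=(0,1,0)
step 11 (t3 CAS): counter=8 r=(5,4,7) succ=(2,0,2) retry=(0,1,0)
step 12 (t1 CAS): counter=8 r=(5,4,7) succ=(2,0,2) retry=(1,1,0)

counter=8 r=(5,4,7) succ=(2,0,2) retry=(1,1,0)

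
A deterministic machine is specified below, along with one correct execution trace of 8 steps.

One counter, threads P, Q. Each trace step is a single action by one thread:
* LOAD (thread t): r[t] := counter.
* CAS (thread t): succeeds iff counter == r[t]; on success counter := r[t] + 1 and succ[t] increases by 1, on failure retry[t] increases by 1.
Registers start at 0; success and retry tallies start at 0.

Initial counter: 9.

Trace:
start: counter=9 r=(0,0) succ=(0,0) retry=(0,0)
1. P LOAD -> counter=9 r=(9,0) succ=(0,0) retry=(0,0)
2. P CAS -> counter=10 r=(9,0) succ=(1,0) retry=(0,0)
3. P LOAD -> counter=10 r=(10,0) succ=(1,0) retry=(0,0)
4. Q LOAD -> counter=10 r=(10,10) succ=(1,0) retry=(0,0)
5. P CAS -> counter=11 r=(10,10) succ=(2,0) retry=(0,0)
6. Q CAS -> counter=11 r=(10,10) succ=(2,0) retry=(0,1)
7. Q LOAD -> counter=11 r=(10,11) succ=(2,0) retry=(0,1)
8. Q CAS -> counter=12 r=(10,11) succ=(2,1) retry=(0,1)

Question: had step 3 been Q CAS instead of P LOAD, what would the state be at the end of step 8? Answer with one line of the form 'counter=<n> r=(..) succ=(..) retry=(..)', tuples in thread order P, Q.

counter=12 r=(9,11) succ=(1,2) retry=(1,1)

(re-executing from step 3 with the substitution; state before step 3: counter=10 r=(9,0) succ=(1,0) retry=(0,0))
3. Q CAS -> counter=10 r=(9,0) succ=(1,0) retry=(0,1)
4. Q LOAD -> counter=10 r=(9,10) succ=(1,0) retry=(0,1)
5. P CAS -> counter=10 r=(9,10) succ=(1,0) retry=(1,1)
6. Q CAS -> counter=11 r=(9,10) succ=(1,1) retry=(1,1)
7. Q LOAD -> counter=11 r=(9,11) succ=(1,1) retry=(1,1)
8. Q CAS -> counter=12 r=(9,11) succ=(1,2) retry=(1,1)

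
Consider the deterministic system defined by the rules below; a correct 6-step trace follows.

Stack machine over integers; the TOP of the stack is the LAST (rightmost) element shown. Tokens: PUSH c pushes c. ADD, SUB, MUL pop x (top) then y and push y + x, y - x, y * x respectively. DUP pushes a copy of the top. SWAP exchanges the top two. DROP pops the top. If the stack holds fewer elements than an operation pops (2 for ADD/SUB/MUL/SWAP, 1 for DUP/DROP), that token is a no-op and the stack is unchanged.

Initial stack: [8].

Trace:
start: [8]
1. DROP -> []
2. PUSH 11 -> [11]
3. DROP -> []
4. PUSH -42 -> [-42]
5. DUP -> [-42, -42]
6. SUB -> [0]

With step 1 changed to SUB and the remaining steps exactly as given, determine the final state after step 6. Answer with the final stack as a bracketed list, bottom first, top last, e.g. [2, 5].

(re-executing from step 1 with the substitution; state before step 1: [8])
1. SUB -> [8]
2. PUSH 11 -> [8, 11]
3. DROP -> [8]
4. PUSH -42 -> [8, -42]
5. DUP -> [8, -42, -42]
6. SUB -> [8, 0]

[8, 0]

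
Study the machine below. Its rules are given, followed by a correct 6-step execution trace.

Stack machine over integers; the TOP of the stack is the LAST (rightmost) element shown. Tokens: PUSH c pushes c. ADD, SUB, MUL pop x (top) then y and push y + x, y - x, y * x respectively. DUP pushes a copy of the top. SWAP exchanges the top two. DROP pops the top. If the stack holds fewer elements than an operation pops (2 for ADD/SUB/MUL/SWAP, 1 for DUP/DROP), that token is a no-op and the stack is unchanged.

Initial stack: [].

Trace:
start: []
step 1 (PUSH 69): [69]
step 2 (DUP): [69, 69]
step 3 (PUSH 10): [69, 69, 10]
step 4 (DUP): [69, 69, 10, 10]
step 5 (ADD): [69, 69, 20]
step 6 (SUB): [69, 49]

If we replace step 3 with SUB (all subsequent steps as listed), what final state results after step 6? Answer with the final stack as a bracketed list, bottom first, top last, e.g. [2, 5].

(re-executing from step 3 with the substitution; state before step 3: [69, 69])
step 3 (SUB): [0]
step 4 (DUP): [0, 0]
step 5 (ADD): [0]
step 6 (SUB): [0]

[0]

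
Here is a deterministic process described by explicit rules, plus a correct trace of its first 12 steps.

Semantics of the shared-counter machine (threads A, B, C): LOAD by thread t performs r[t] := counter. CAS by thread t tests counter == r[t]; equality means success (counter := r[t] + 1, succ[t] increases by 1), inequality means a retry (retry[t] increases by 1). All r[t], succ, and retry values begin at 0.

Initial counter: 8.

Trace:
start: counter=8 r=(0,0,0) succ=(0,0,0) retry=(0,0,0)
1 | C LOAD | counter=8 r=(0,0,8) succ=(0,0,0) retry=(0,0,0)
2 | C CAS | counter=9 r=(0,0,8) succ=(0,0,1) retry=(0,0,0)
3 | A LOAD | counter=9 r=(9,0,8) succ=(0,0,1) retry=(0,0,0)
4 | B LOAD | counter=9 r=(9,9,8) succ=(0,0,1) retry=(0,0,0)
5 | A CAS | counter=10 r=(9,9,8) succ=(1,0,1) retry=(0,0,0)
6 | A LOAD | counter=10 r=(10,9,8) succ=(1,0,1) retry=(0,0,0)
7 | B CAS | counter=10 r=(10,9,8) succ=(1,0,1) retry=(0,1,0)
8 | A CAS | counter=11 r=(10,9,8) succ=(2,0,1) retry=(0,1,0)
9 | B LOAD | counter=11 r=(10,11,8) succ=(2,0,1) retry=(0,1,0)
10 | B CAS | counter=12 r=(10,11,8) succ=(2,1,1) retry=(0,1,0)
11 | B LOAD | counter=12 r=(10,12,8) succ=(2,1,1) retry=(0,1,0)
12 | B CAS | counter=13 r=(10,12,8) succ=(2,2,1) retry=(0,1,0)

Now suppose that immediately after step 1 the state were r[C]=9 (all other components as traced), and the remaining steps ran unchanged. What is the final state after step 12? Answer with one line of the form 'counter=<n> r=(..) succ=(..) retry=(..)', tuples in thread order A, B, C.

state after step 1 := counter=8 r=(0,0,9) succ=(0,0,0) retry=(0,0,0)
2 | C CAS | counter=8 r=(0,0,9) succ=(0,0,0) retry=(0,0,1)
3 | A LOAD | counter=8 r=(8,0,9) succ=(0,0,0) retry=(0,0,1)
4 | B LOAD | counter=8 r=(8,8,9) succ=(0,0,0) retry=(0,0,1)
5 | A CAS | counter=9 r=(8,8,9) succ=(1,0,0) retry=(0,0,1)
6 | A LOAD | counter=9 r=(9,8,9) succ=(1,0,0) retry=(0,0,1)
7 | B CAS | counter=9 r=(9,8,9) succ=(1,0,0) retry=(0,1,1)
8 | A CAS | counter=10 r=(9,8,9) succ=(2,0,0) retry=(0,1,1)
9 | B LOAD | counter=10 r=(9,10,9) succ=(2,0,0) retry=(0,1,1)
10 | B CAS | counter=11 r=(9,10,9) succ=(2,1,0) retry=(0,1,1)
11 | B LOAD | counter=11 r=(9,11,9) succ=(2,1,0) retry=(0,1,1)
12 | B CAS | counter=12 r=(9,11,9) succ=(2,2,0) retry=(0,1,1)

counter=12 r=(9,11,9) succ=(2,2,0) retry=(0,1,1)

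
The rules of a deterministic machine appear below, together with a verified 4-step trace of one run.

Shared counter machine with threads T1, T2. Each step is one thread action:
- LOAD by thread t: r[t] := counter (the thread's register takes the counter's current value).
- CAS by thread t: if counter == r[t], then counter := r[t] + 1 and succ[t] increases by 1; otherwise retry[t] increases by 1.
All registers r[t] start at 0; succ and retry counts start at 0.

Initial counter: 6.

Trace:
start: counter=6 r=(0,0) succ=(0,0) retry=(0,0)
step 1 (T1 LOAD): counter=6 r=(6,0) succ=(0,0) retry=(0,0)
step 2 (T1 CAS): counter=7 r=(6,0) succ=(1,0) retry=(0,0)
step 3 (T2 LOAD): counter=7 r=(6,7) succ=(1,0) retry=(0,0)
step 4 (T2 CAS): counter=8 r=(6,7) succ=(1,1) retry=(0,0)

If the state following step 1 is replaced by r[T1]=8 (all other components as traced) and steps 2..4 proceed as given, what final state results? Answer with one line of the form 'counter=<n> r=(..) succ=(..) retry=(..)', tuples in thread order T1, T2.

state after step 1 := counter=6 r=(8,0) succ=(0,0) retry=(0,0)
step 2 (T1 CAS): counter=6 r=(8,0) succ=(0,0) retry=(1,0)
step 3 (T2 LOAD): counter=6 r=(8,6) succ=(0,0) retry=(1,0)
step 4 (T2 CAS): counter=7 r=(8,6) succ=(0,1) retry=(1,0)

counter=7 r=(8,6) succ=(0,1) retry=(1,0)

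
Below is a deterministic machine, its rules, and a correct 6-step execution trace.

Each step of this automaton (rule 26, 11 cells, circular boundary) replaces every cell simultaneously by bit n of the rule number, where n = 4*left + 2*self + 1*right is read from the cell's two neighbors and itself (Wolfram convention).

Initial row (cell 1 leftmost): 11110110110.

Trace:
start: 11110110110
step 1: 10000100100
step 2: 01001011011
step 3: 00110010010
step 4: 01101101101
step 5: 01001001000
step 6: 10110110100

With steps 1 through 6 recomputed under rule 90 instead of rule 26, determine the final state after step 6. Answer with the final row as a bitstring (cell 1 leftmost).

(re-executing steps 1..6 under rule 90; state before step 1: 11110110110)
step 1: 10010110110
step 2: 01100110110
step 3: 11111110111
step 4: 00000010100
step 5: 00000100010
step 6: 00001010101

00001010101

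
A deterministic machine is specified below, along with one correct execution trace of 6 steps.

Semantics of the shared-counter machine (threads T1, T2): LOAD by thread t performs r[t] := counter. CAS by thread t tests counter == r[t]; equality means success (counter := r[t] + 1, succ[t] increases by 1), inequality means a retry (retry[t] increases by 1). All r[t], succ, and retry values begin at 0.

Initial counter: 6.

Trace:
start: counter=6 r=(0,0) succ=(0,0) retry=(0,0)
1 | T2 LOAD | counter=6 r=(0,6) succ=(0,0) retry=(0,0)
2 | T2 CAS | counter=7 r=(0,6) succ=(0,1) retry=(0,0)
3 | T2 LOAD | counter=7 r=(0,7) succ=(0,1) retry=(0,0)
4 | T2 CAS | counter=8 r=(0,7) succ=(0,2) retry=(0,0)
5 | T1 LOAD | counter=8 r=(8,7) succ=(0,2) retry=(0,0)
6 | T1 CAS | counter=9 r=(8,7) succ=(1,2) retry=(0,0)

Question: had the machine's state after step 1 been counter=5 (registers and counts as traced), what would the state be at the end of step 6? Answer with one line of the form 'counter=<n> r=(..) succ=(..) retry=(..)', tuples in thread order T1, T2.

counter=7 r=(6,5) succ=(1,1) retry=(0,1)

state after step 1 := counter=5 r=(0,6) succ=(0,0) retry=(0,0)
2 | T2 CAS | counter=5 r=(0,6) succ=(0,0) retry=(0,1)
3 | T2 LOAD | counter=5 r=(0,5) succ=(0,0) retry=(0,1)
4 | T2 CAS | counter=6 r=(0,5) succ=(0,1) retry=(0,1)
5 | T1 LOAD | counter=6 r=(6,5) succ=(0,1) retry=(0,1)
6 | T1 CAS | counter=7 r=(6,5) succ=(1,1) retry=(0,1)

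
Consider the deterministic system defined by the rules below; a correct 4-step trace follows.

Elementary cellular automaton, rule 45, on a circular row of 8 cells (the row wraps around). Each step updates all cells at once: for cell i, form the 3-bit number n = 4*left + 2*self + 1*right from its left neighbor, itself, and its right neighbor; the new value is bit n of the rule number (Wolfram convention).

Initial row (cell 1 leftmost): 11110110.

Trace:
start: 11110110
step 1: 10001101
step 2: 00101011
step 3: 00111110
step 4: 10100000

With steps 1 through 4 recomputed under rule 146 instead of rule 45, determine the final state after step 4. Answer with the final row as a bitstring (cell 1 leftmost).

00000110

(re-executing steps 1..4 under rule 146; state before step 1: 11110110)
step 1: 01100000
step 2: 10010000
step 3: 01101001
step 4: 00000110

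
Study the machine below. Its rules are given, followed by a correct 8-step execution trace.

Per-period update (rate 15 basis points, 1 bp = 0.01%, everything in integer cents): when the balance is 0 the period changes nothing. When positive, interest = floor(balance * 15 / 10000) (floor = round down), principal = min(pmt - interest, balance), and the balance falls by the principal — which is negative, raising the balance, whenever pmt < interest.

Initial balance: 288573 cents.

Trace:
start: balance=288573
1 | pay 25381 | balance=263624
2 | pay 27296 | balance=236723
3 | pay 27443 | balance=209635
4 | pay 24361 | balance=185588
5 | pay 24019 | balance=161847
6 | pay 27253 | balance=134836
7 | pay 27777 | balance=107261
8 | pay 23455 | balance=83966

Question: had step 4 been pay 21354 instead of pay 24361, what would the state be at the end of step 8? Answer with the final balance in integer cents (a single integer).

86991

(re-executing from step 4 with the substitution; state before step 4: balance=209635)
4 | pay 21354 | balance=188595
5 | pay 24019 | balance=164858
6 | pay 27253 | balance=137852
7 | pay 27777 | balance=110281
8 | pay 23455 | balance=86991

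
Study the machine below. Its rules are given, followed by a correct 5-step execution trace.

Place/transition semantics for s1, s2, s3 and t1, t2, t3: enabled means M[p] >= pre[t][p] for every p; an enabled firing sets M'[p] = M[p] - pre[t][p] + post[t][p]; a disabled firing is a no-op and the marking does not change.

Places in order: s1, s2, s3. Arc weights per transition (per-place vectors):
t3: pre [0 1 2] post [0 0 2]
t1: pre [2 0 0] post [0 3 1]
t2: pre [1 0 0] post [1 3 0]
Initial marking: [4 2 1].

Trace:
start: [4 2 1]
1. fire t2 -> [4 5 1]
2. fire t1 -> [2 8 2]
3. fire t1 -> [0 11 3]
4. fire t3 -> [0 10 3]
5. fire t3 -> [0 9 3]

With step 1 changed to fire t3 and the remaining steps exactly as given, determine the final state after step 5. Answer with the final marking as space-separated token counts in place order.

(re-executing from step 1 with the substitution; state before step 1: [4 2 1])
1. fire t3 -> [4 2 1]
2. fire t1 -> [2 5 2]
3. fire t1 -> [0 8 3]
4. fire t3 -> [0 7 3]
5. fire t3 -> [0 6 3]

0 6 3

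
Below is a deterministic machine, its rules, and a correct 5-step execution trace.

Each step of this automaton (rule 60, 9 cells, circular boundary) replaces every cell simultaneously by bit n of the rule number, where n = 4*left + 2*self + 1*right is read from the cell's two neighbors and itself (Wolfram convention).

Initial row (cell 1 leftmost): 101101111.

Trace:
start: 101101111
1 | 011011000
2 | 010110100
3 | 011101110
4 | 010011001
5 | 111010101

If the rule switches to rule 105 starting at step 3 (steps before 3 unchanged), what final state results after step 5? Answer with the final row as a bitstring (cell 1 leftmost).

100000011

(re-executing steps 3..5 under rule 105; state before step 3: 010110100)
3 | 001111001
4 | 001001000
5 | 100000011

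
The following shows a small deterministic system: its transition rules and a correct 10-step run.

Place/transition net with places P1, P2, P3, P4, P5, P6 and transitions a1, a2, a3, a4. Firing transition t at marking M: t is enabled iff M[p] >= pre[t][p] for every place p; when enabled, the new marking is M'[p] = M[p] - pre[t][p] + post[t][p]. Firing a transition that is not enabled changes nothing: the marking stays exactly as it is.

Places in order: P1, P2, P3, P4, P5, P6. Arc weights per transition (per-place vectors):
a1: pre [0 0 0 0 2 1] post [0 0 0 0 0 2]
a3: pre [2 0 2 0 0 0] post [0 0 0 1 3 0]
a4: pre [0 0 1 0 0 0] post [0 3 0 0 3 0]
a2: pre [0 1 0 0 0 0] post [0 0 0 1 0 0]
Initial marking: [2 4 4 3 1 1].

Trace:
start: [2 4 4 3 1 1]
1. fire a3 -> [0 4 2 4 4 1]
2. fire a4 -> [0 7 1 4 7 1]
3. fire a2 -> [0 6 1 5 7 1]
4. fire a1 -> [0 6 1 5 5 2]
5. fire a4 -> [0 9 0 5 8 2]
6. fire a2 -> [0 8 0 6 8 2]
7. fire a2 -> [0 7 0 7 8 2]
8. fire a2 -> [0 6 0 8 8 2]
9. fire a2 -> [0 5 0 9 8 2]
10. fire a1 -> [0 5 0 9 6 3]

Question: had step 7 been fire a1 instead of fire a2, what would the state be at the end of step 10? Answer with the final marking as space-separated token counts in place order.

0 6 0 8 4 4

(re-executing from step 7 with the substitution; state before step 7: [0 8 0 6 8 2])
7. fire a1 -> [0 8 0 6 6 3]
8. fire a2 -> [0 7 0 7 6 3]
9. fire a2 -> [0 6 0 8 6 3]
10. fire a1 -> [0 6 0 8 4 4]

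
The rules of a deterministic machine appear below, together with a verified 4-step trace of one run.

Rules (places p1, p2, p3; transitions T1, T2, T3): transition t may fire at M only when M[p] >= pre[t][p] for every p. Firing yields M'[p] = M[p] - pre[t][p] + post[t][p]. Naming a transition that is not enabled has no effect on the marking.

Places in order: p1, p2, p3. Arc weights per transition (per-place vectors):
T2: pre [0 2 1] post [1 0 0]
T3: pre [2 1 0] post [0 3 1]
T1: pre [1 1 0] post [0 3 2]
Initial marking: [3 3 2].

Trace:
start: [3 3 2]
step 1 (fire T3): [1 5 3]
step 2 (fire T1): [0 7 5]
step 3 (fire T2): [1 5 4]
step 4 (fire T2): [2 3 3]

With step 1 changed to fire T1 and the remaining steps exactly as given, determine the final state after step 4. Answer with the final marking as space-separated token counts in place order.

(re-executing from step 1 with the substitution; state before step 1: [3 3 2])
step 1 (fire T1): [2 5 4]
step 2 (fire T1): [1 7 6]
step 3 (fire T2): [2 5 5]
step 4 (fire T2): [3 3 4]

3 3 4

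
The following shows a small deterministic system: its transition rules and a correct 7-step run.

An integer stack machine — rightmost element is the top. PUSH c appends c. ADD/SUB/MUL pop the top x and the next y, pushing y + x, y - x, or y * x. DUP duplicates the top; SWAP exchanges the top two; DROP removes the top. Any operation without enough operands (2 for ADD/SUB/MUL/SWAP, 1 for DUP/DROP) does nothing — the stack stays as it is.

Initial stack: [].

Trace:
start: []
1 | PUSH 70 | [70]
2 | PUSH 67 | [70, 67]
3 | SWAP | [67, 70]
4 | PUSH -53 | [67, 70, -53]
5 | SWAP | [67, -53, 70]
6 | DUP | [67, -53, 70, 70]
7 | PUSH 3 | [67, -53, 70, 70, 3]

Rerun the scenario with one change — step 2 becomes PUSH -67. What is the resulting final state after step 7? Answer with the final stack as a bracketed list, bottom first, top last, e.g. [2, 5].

[-67, -53, 70, 70, 3]

(re-executing from step 2 with the substitution; state before step 2: [70])
2 | PUSH -67 | [70, -67]
3 | SWAP | [-67, 70]
4 | PUSH -53 | [-67, 70, -53]
5 | SWAP | [-67, -53, 70]
6 | DUP | [-67, -53, 70, 70]
7 | PUSH 3 | [-67, -53, 70, 70, 3]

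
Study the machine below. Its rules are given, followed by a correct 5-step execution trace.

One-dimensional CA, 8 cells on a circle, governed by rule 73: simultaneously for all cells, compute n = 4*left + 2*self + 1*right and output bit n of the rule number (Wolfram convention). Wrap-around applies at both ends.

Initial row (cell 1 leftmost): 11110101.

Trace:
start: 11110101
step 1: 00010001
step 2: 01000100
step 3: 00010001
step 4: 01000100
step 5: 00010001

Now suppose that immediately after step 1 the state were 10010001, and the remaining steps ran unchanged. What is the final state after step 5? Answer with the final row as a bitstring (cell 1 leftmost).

state after step 1 := 10010001
step 2: 10000101
step 3: 10110001
step 4: 10110101
step 5: 10110001

10110001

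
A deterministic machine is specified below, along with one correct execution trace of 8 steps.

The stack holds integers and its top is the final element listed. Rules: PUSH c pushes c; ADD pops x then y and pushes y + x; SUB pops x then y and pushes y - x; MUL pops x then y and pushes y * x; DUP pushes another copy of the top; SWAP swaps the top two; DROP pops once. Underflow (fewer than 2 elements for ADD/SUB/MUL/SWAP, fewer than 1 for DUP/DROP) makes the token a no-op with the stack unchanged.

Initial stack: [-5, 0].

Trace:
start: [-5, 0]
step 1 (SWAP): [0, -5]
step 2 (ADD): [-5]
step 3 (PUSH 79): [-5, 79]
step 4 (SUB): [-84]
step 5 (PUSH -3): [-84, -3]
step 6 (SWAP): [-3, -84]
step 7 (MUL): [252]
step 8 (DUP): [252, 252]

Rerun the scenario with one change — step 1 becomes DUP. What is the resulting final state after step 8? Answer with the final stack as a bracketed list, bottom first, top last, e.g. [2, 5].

(re-executing from step 1 with the substitution; state before step 1: [-5, 0])
step 1 (DUP): [-5, 0, 0]
step 2 (ADD): [-5, 0]
step 3 (PUSH 79): [-5, 0, 79]
step 4 (SUB): [-5, -79]
step 5 (PUSH -3): [-5, -79, -3]
step 6 (SWAP): [-5, -3, -79]
step 7 (MUL): [-5, 237]
step 8 (DUP): [-5, 237, 237]

[-5, 237, 237]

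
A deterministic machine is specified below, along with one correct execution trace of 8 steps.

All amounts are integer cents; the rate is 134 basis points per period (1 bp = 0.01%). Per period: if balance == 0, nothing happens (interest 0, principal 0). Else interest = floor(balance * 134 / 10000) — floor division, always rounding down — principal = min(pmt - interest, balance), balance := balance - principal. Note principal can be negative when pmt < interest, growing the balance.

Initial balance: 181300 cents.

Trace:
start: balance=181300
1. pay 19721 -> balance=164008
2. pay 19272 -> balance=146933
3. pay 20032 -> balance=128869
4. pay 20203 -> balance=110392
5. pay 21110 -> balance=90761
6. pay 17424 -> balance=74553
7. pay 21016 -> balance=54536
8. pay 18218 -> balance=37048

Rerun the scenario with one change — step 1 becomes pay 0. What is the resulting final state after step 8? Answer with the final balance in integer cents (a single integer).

58695

(re-executing from step 1 with the substitution; state before step 1: balance=181300)
1. pay 0 -> balance=183729
2. pay 19272 -> balance=166918
3. pay 20032 -> balance=149122
4. pay 20203 -> balance=130917
5. pay 21110 -> balance=111561
6. pay 17424 -> balance=95631
7. pay 21016 -> balance=75896
8. pay 18218 -> balance=58695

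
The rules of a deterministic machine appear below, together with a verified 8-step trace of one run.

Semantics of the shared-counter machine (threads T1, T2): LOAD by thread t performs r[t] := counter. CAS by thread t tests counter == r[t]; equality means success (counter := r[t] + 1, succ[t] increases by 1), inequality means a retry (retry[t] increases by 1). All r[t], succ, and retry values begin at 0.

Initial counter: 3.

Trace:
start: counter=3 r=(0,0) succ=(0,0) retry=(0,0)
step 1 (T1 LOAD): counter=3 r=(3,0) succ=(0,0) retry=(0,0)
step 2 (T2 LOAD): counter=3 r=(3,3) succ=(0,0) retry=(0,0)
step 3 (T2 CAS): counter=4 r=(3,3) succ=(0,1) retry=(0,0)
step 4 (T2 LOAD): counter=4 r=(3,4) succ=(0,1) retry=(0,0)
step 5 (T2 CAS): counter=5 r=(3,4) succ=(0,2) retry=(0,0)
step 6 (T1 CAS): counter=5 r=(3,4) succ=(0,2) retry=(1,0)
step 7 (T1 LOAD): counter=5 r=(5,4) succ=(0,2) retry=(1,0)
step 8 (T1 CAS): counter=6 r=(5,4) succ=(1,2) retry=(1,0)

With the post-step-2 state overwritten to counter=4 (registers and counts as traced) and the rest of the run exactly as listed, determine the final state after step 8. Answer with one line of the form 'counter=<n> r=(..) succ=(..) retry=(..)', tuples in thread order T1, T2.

state after step 2 := counter=4 r=(3,3) succ=(0,0) retry=(0,0)
step 3 (T2 CAS): counter=4 r=(3,3) succ=(0,0) retry=(0,1)
step 4 (T2 LOAD): counter=4 r=(3,4) succ=(0,0) retry=(0,1)
step 5 (T2 CAS): counter=5 r=(3,4) succ=(0,1) retry=(0,1)
step 6 (T1 CAS): counter=5 r=(3,4) succ=(0,1) retry=(1,1)
step 7 (T1 LOAD): counter=5 r=(5,4) succ=(0,1) retry=(1,1)
step 8 (T1 CAS): counter=6 r=(5,4) succ=(1,1) retry=(1,1)

counter=6 r=(5,4) succ=(1,1) retry=(1,1)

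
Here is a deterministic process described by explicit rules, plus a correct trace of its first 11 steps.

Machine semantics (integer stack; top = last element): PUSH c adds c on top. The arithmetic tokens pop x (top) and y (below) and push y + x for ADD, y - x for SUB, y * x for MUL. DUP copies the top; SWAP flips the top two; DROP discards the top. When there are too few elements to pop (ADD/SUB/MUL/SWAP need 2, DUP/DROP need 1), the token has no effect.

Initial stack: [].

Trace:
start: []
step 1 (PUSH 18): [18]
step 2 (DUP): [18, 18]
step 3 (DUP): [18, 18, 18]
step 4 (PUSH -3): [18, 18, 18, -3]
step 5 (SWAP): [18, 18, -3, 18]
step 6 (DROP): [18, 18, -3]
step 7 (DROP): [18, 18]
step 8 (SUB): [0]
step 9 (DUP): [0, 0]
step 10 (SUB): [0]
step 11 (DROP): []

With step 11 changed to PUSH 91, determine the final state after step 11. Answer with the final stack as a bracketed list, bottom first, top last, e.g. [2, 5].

(re-executing from step 11 with the substitution; state before step 11: [0])
step 11 (PUSH 91): [0, 91]

[0, 91]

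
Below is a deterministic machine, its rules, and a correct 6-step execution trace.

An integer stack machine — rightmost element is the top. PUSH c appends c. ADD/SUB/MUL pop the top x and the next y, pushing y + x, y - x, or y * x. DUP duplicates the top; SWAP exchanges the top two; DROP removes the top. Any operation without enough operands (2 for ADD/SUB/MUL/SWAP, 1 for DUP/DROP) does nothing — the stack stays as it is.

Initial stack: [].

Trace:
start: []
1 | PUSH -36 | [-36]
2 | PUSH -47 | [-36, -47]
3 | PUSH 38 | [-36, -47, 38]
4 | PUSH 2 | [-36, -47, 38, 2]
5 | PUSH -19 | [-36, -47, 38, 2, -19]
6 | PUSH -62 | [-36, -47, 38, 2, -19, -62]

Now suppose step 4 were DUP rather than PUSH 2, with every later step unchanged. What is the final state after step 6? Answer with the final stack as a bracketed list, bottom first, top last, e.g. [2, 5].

[-36, -47, 38, 38, -19, -62]

(re-executing from step 4 with the substitution; state before step 4: [-36, -47, 38])
4 | DUP | [-36, -47, 38, 38]
5 | PUSH -19 | [-36, -47, 38, 38, -19]
6 | PUSH -62 | [-36, -47, 38, 38, -19, -62]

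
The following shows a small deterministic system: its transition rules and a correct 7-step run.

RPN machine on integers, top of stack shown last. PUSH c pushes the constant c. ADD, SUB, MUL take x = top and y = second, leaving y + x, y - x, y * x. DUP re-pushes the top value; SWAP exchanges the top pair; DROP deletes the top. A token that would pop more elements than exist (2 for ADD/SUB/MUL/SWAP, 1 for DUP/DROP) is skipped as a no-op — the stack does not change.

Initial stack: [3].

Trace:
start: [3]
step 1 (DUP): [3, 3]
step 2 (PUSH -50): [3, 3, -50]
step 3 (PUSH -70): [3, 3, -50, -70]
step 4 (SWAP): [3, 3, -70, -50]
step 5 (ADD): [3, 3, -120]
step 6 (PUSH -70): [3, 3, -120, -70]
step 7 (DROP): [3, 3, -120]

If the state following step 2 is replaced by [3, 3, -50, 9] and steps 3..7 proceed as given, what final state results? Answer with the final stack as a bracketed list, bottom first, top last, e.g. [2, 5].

state after step 2 := [3, 3, -50, 9]
step 3 (PUSH -70): [3, 3, -50, 9, -70]
step 4 (SWAP): [3, 3, -50, -70, 9]
step 5 (ADD): [3, 3, -50, -61]
step 6 (PUSH -70): [3, 3, -50, -61, -70]
step 7 (DROP): [3, 3, -50, -61]

[3, 3, -50, -61]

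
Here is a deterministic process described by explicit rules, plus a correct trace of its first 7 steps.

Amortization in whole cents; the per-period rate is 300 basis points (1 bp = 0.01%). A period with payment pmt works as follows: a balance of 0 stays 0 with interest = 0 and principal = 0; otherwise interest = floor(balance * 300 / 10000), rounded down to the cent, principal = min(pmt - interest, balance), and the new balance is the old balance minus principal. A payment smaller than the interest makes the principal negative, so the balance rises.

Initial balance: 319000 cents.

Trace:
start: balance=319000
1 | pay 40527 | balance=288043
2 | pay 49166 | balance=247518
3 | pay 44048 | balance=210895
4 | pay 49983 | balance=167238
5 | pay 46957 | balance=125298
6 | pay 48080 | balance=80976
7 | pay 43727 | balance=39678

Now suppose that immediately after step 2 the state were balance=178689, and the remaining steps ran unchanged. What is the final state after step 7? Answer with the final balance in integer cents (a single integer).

state after step 2 := balance=178689
3 | pay 44048 | balance=140001
4 | pay 49983 | balance=94218
5 | pay 46957 | balance=50087
6 | pay 48080 | balance=3509
7 | pay 43727 | balance=0

0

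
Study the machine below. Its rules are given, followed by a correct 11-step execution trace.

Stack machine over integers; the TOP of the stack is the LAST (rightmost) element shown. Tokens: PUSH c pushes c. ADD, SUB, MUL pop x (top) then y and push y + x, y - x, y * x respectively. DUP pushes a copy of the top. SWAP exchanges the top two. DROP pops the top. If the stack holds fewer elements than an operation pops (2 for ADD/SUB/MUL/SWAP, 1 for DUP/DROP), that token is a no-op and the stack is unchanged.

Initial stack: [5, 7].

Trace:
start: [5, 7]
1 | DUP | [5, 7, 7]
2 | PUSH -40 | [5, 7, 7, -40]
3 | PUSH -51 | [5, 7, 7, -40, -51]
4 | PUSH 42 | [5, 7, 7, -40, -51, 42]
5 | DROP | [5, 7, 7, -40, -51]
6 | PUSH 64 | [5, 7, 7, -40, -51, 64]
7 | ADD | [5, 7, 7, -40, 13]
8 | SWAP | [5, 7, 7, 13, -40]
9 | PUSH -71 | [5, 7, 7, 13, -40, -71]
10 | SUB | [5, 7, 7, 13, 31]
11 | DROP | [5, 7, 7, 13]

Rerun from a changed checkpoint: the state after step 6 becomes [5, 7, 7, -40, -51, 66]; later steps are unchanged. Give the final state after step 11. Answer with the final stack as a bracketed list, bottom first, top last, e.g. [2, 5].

[5, 7, 7, 15]

state after step 6 := [5, 7, 7, -40, -51, 66]
7 | ADD | [5, 7, 7, -40, 15]
8 | SWAP | [5, 7, 7, 15, -40]
9 | PUSH -71 | [5, 7, 7, 15, -40, -71]
10 | SUB | [5, 7, 7, 15, 31]
11 | DROP | [5, 7, 7, 15]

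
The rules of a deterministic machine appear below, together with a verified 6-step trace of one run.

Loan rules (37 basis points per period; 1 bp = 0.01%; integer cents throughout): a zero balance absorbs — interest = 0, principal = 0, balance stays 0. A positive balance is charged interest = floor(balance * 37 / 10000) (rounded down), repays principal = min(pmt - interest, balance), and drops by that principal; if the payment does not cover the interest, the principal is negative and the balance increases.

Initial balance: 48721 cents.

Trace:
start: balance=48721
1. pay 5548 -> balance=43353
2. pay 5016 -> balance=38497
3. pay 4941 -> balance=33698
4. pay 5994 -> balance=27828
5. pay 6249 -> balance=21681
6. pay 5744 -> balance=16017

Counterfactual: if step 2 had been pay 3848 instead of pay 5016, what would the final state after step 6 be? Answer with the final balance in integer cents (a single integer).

17203

(re-executing from step 2 with the substitution; state before step 2: balance=43353)
2. pay 3848 -> balance=39665
3. pay 4941 -> balance=34870
4. pay 5994 -> balance=29005
5. pay 6249 -> balance=22863
6. pay 5744 -> balance=17203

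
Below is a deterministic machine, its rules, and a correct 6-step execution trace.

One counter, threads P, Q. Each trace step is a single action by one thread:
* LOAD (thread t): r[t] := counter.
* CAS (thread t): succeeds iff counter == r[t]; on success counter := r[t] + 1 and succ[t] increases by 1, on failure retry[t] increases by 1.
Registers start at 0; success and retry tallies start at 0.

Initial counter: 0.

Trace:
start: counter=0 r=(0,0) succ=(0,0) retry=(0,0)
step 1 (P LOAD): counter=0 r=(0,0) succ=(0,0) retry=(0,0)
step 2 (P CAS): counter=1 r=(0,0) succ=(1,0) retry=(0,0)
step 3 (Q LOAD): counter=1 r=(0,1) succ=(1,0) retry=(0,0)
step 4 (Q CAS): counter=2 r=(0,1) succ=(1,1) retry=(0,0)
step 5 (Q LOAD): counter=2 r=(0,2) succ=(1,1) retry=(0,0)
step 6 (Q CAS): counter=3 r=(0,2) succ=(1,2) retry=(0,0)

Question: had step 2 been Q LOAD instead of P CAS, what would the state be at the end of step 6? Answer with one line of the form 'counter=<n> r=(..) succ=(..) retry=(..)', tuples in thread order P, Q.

counter=2 r=(0,1) succ=(0,2) retry=(0,0)

(re-executing from step 2 with the substitution; state before step 2: counter=0 r=(0,0) succ=(0,0) retry=(0,0))
step 2 (Q LOAD): counter=0 r=(0,0) succ=(0,0) retry=(0,0)
step 3 (Q LOAD): counter=0 r=(0,0) succ=(0,0) retry=(0,0)
step 4 (Q CAS): counter=1 r=(0,0) succ=(0,1) retry=(0,0)
step 5 (Q LOAD): counter=1 r=(0,1) succ=(0,1) retry=(0,0)
step 6 (Q CAS): counter=2 r=(0,1) succ=(0,2) retry=(0,0)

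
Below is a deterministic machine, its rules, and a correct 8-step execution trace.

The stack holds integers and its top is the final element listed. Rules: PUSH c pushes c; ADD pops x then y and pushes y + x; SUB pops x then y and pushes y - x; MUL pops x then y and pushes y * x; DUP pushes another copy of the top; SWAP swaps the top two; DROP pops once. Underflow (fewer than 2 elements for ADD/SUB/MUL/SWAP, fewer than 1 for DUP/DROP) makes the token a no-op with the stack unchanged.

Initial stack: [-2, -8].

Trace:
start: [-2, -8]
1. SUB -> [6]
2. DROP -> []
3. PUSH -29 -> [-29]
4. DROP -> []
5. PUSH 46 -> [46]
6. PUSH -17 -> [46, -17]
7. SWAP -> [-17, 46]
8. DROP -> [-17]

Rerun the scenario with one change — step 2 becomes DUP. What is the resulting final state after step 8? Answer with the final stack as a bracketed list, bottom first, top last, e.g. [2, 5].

(re-executing from step 2 with the substitution; state before step 2: [6])
2. DUP -> [6, 6]
3. PUSH -29 -> [6, 6, -29]
4. DROP -> [6, 6]
5. PUSH 46 -> [6, 6, 46]
6. PUSH -17 -> [6, 6, 46, -17]
7. SWAP -> [6, 6, -17, 46]
8. DROP -> [6, 6, -17]

[6, 6, -17]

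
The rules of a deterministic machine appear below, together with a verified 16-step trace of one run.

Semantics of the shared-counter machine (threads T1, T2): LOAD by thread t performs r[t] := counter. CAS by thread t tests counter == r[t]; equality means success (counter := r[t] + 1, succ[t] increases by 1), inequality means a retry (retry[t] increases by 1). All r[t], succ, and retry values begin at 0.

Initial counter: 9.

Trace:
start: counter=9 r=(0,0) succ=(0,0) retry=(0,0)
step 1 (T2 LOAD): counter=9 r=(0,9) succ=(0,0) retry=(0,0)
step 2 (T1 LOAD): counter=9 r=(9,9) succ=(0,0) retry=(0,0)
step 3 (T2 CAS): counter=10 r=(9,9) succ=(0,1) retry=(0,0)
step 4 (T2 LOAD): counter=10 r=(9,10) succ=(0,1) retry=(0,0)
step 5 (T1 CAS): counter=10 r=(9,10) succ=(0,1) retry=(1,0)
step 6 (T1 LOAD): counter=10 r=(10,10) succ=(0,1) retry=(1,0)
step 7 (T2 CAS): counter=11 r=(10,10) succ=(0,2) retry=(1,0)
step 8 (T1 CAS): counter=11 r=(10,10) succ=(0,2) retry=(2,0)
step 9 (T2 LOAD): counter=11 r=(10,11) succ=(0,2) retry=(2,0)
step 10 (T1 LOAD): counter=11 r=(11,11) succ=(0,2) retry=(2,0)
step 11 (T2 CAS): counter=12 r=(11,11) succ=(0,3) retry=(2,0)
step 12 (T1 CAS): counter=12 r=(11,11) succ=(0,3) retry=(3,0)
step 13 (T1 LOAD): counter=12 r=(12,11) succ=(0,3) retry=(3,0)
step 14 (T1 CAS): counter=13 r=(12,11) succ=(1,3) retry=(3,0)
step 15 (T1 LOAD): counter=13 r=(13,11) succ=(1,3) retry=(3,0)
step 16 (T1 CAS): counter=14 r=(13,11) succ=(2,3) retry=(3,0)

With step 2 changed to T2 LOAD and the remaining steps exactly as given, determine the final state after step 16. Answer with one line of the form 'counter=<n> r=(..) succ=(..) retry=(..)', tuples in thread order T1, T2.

(re-executing from step 2 with the substitution; state before step 2: counter=9 r=(0,9) succ=(0,0) retry=(0,0))
step 2 (T2 LOAD): counter=9 r=(0,9) succ=(0,0) retry=(0,0)
step 3 (T2 CAS): counter=10 r=(0,9) succ=(0,1) retry=(0,0)
step 4 (T2 LOAD): counter=10 r=(0,10) succ=(0,1) retry=(0,0)
step 5 (T1 CAS): counter=10 r=(0,10) succ=(0,1) retry=(1,0)
step 6 (T1 LOAD): counter=10 r=(10,10) succ=(0,1) retry=(1,0)
step 7 (T2 CAS): counter=11 r=(10,10) succ=(0,2) retry=(1,0)
step 8 (T1 CAS): counter=11 r=(10,10) succ=(0,2) retry=(2,0)
step 9 (T2 LOAD): counter=11 r=(10,11) succ=(0,2) retry=(2,0)
step 10 (T1 LOAD): counter=11 r=(11,11) succ=(0,2) retry=(2,0)
step 11 (T2 CAS): counter=12 r=(11,11) succ=(0,3) retry=(2,0)
step 12 (T1 CAS): counter=12 r=(11,11) succ=(0,3) retry=(3,0)
step 13 (T1 LOAD): counter=12 r=(12,11) succ=(0,3) retry=(3,0)
step 14 (T1 CAS): counter=13 r=(12,11) succ=(1,3) retry=(3,0)
step 15 (T1 LOAD): counter=13 r=(13,11) succ=(1,3) retry=(3,0)
step 16 (T1 CAS): counter=14 r=(13,11) succ=(2,3) retry=(3,0)

counter=14 r=(13,11) succ=(2,3) retry=(3,0)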